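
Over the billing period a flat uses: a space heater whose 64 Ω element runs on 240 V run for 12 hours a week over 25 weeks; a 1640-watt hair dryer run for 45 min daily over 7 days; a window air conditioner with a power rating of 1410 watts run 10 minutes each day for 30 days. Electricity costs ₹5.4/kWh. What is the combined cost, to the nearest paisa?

space heater: Power = V²/R = 240²/64 = 900 W = 0.9 kW
space heater: Runtime = 12 h/week × 25 weeks = 300 h
space heater: 0.9 kW × 300 h = 270 kWh
hair dryer: Runtime = 45 min × 7 = 315 min = 5.25 h
hair dryer: 1.64 kW × 5.25 h = 8.61 kWh
window air conditioner: Runtime = 10 min × 30 = 300 min = 5 h
window air conditioner: 1.41 kW × 5 h = 7.05 kWh
Total energy = 285.66 kWh
Cost = 285.66 × ₹5.4 = ₹1542.56

₹1542.56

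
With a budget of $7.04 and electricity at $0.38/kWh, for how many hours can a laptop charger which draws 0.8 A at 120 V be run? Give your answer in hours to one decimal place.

Power = 0.8 A × 120 V = 96 W = 0.096 kW
Energy available = $7.04 ÷ $0.38/kWh = 18.5263 kWh
Hours = 18.5263 kWh ÷ 0.096 kW = 193.0 h

193.0 h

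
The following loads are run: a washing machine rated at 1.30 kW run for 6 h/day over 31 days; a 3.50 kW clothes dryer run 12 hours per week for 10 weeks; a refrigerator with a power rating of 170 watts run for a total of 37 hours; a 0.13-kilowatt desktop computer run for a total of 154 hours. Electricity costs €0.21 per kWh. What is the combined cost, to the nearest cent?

€144.50

washing machine: Runtime = 6 h/day × 31 days = 186 h
washing machine: 1.3 kW × 186 h = 241.8 kWh
clothes dryer: Runtime = 12 h/week × 10 weeks = 120 h
clothes dryer: 3.5 kW × 120 h = 420 kWh
refrigerator: 0.17 kW × 37 h = 6.29 kWh
desktop computer: 0.13 kW × 154 h = 20.02 kWh
Total energy = 688.11 kWh
Cost = 688.11 × €0.21 = €144.50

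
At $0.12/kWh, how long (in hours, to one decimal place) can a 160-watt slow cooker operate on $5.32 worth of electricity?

Energy available = $5.32 ÷ $0.12/kWh = 44.3333 kWh
Hours = 44.3333 kWh ÷ 0.16 kW = 277.1 h

277.1 h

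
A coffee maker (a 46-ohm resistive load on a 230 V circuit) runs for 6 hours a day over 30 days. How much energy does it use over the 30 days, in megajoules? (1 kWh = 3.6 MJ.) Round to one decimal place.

Power = V²/R = 230²/46 = 1150 W = 1.15 kW
Runtime = 6 h/day × 30 days = 180 h
Energy = 1.15 kW × 180 h = 207 kWh
= 207 × 3.6 MJ = 745.2 MJ

745.2 MJ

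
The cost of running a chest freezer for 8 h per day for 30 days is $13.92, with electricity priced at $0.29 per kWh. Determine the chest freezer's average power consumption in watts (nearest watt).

Energy = $13.92 ÷ $0.29/kWh = 48 kWh
Runtime = 8 h/day × 30 days = 240 h
Power = 48 kWh ÷ 240 h = 0.2 kW = 200 W

200 W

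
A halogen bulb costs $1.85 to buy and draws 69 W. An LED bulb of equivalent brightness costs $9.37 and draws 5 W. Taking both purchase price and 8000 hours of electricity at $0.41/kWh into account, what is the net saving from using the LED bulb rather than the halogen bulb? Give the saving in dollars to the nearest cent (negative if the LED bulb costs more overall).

halogen bulb: $1.85 + (69/1000) kW × 8000 h × $0.41 = $1.85 + $226.32 = $228.17
LED bulb: $9.37 + (5/1000) kW × 8000 h × $0.41 = $9.37 + $16.4 = $25.77
Saving = $228.17 − $25.77 = $202.4

$202.40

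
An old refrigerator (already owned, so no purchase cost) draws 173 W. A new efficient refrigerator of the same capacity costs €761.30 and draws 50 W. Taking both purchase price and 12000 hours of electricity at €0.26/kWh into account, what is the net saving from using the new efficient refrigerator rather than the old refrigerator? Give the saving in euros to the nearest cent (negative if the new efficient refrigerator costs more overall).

old refrigerator: €0.00 + (173/1000) kW × 12000 h × €0.26 = €0.00 + €539.76 = €539.76
new efficient refrigerator: €761.30 + (50/1000) kW × 12000 h × €0.26 = €761.30 + €156 = €917.3
Saving = €539.76 − €917.3 = −€377.54

-€377.54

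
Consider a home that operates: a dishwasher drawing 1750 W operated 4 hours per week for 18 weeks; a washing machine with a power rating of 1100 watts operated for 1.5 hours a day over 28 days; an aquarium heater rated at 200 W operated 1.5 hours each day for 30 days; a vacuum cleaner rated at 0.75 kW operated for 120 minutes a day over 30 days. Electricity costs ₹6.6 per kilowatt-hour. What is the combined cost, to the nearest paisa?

₹1492.92

dishwasher: Runtime = 4 h/week × 18 weeks = 72 h
dishwasher: 1.75 kW × 72 h = 126 kWh
washing machine: Runtime = 1.5 h/day × 28 days = 42 h
washing machine: 1.1 kW × 42 h = 46.2 kWh
aquarium heater: Runtime = 1.5 h/day × 30 days = 45 h
aquarium heater: 0.2 kW × 45 h = 9 kWh
vacuum cleaner: Runtime = 120 min × 30 = 3600 min = 60 h
vacuum cleaner: 0.75 kW × 60 h = 45 kWh
Total energy = 226.2 kWh
Cost = 226.2 × ₹6.6 = ₹1492.92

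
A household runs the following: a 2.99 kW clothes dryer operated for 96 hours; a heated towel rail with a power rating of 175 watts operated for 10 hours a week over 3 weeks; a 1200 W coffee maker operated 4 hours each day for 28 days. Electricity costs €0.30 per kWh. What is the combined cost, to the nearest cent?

€128.01

clothes dryer: 2.99 kW × 96 h = 287.04 kWh
heated towel rail: Runtime = 10 h/week × 3 weeks = 30 h
heated towel rail: 0.175 kW × 30 h = 5.25 kWh
coffee maker: Runtime = 4 h/day × 28 days = 112 h
coffee maker: 1.2 kW × 112 h = 134.4 kWh
Total energy = 426.69 kWh
Cost = 426.69 × €0.30 = €128.01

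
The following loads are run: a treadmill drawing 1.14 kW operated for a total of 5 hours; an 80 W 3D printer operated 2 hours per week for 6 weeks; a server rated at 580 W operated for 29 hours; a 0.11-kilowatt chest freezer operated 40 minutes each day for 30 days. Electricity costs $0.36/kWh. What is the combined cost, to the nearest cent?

$9.24

treadmill: 1.14 kW × 5 h = 5.7 kWh
3D printer: Runtime = 2 h/week × 6 weeks = 12 h
3D printer: 0.08 kW × 12 h = 0.96 kWh
server: 0.58 kW × 29 h = 16.82 kWh
chest freezer: Runtime = 40 min × 30 = 1200 min = 20 h
chest freezer: 0.11 kW × 20 h = 2.2 kWh
Total energy = 25.68 kWh
Cost = 25.68 × $0.36 = $9.24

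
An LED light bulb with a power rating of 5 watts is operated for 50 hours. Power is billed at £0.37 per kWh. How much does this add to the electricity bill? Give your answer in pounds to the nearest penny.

£0.09

Energy = 0.005 kW × 50 h = 0.25 kWh
Cost = 0.25 kWh × £0.37/kWh = £0.09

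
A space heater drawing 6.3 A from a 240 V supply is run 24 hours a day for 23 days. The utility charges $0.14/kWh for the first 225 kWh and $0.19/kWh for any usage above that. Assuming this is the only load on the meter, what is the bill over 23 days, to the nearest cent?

Power = 6.3 A × 240 V = 1512 W = 1.512 kW
Runtime = 24 h × 23 = 552 h
Energy = 1.512 kW × 552 h = 834.624 kWh
Tier 1 (0–225 kWh): 225 × $0.14 = $31.5
Above 225 kWh: 609.624 × $0.19 = $115.82856
Bill = $147.33

$147.33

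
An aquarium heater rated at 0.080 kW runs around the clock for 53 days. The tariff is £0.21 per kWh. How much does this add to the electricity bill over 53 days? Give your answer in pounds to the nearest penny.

£21.37

Runtime = 24 h × 53 = 1272 h
Energy = 0.08 kW × 1272 h = 101.76 kWh
Cost = 101.76 kWh × £0.21/kWh = £21.37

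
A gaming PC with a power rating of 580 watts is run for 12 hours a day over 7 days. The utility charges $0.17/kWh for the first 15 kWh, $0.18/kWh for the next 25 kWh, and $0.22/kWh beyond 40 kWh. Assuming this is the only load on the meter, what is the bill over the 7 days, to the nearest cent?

Runtime = 12 h/day × 7 days = 84 h
Energy = 0.58 kW × 84 h = 48.72 kWh
Tier 1 (0–15 kWh): 15 × $0.17 = $2.55
Tier 2 (15–40 kWh): 25 × $0.18 = $4.5
Above 40 kWh: 8.72 × $0.22 = $1.9184
Bill = $8.97

$8.97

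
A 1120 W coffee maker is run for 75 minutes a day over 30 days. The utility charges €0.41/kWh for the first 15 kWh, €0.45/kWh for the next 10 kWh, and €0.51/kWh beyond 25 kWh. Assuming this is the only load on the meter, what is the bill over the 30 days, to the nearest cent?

Runtime = 75 min × 30 = 2250 min = 37.5 h
Energy = 1.12 kW × 37.5 h = 42 kWh
Tier 1 (0–15 kWh): 15 × €0.41 = €6.15
Tier 2 (15–25 kWh): 10 × €0.45 = €4.5
Above 25 kWh: 17 × €0.51 = €8.67
Bill = €19.32

€19.32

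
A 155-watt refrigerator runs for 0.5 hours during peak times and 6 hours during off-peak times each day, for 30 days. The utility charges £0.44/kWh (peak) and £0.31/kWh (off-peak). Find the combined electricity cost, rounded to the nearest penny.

£9.67

Peak energy = 0.155 kW × 0.5 h × 30 = 2.325 kWh
Off-peak energy = 0.155 kW × 6 h × 30 = 27.9 kWh
Cost = 2.325 × £0.44 + 27.9 × £0.31 = £1.023 + £8.649 = £9.67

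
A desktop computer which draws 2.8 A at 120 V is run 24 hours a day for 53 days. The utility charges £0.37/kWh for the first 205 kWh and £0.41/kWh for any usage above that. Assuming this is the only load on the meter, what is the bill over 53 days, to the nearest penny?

£167.03

Power = 2.8 A × 120 V = 336 W = 0.336 kW
Runtime = 24 h × 53 = 1272 h
Energy = 0.336 kW × 1272 h = 427.392 kWh
Tier 1 (0–205 kWh): 205 × £0.37 = £75.85
Above 205 kWh: 222.392 × £0.41 = £91.18072
Bill = £167.03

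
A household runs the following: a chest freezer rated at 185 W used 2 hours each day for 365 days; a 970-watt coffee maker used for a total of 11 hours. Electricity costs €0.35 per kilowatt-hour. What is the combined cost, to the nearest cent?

chest freezer: Runtime = 2 h/day × 365 days = 730 h
chest freezer: 0.185 kW × 730 h = 135.05 kWh
coffee maker: 0.97 kW × 11 h = 10.67 kWh
Total energy = 145.72 kWh
Cost = 145.72 × €0.35 = €51.00

€51.00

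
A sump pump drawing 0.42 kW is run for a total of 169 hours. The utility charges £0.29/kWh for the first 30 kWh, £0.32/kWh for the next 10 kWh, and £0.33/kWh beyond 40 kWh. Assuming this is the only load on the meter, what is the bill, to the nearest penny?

£22.12

Energy = 0.42 kW × 169 h = 70.98 kWh
Tier 1 (0–30 kWh): 30 × £0.29 = £8.7
Tier 2 (30–40 kWh): 10 × £0.32 = £3.2
Above 40 kWh: 30.98 × £0.33 = £10.2234
Bill = £22.12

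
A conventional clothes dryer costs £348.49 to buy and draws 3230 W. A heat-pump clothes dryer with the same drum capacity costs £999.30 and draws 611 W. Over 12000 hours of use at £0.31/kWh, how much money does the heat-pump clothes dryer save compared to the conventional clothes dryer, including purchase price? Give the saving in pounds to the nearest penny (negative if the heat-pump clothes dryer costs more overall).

£9091.87

conventional clothes dryer: £348.49 + (3230/1000) kW × 12000 h × £0.31 = £348.49 + £12015.6 = £12364.09
heat-pump clothes dryer: £999.30 + (611/1000) kW × 12000 h × £0.31 = £999.30 + £2272.92 = £3272.22
Saving = £12364.09 − £3272.22 = £9091.87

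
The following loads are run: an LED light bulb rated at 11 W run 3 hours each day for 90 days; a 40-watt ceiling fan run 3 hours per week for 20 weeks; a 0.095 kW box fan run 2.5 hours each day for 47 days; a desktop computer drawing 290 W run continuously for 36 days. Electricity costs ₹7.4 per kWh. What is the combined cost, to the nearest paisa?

₹1976.48

LED light bulb: Runtime = 3 h/day × 90 days = 270 h
LED light bulb: 0.011 kW × 270 h = 2.97 kWh
ceiling fan: Runtime = 3 h/week × 20 weeks = 60 h
ceiling fan: 0.04 kW × 60 h = 2.4 kWh
box fan: Runtime = 2.5 h/day × 47 days = 117.5 h
box fan: 0.095 kW × 117.5 h = 11.1625 kWh
desktop computer: Runtime = 24 h × 36 = 864 h
desktop computer: 0.29 kW × 864 h = 250.56 kWh
Total energy = 267.0925 kWh
Cost = 267.0925 × ₹7.4 = ₹1976.48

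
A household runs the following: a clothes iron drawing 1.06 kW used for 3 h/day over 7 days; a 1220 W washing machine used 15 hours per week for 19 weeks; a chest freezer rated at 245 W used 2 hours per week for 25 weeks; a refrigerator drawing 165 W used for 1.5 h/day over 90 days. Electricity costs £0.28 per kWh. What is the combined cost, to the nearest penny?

£113.26

clothes iron: Runtime = 3 h/day × 7 days = 21 h
clothes iron: 1.06 kW × 21 h = 22.26 kWh
washing machine: Runtime = 15 h/week × 19 weeks = 285 h
washing machine: 1.22 kW × 285 h = 347.7 kWh
chest freezer: Runtime = 2 h/week × 25 weeks = 50 h
chest freezer: 0.245 kW × 50 h = 12.25 kWh
refrigerator: Runtime = 1.5 h/day × 90 days = 135 h
refrigerator: 0.165 kW × 135 h = 22.275 kWh
Total energy = 404.485 kWh
Cost = 404.485 × £0.28 = £113.26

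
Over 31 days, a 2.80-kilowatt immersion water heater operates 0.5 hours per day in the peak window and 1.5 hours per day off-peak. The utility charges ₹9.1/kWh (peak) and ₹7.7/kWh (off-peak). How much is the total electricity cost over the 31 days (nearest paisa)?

Peak energy = 2.8 kW × 0.5 h × 31 = 43.4 kWh
Off-peak energy = 2.8 kW × 1.5 h × 31 = 130.2 kWh
Cost = 43.4 × ₹9.1 + 130.2 × ₹7.7 = ₹394.94 + ₹1002.54 = ₹1397.48

₹1397.48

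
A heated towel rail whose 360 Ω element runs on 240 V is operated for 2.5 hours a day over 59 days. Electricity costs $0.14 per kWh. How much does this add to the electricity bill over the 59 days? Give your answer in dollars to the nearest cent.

$3.30

Power = V²/R = 240²/360 = 160 W = 0.16 kW
Runtime = 2.5 h/day × 59 days = 147.5 h
Energy = 0.16 kW × 147.5 h = 23.6 kWh
Cost = 23.6 kWh × $0.14/kWh = $3.30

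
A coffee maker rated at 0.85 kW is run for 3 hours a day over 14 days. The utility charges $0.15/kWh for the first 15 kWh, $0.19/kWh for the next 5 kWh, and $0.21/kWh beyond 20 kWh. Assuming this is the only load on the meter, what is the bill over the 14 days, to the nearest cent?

Runtime = 3 h/day × 14 days = 42 h
Energy = 0.85 kW × 42 h = 35.7 kWh
Tier 1 (0–15 kWh): 15 × $0.15 = $2.25
Tier 2 (15–20 kWh): 5 × $0.19 = $0.95
Above 20 kWh: 15.7 × $0.21 = $3.297
Bill = $6.50

$6.50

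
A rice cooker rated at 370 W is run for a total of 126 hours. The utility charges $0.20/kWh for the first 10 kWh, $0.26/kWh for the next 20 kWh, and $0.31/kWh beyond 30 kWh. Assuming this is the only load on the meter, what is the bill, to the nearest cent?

Energy = 0.37 kW × 126 h = 46.62 kWh
Tier 1 (0–10 kWh): 10 × $0.20 = $2
Tier 2 (10–30 kWh): 20 × $0.26 = $5.2
Above 30 kWh: 16.62 × $0.31 = $5.1522
Bill = $12.35

$12.35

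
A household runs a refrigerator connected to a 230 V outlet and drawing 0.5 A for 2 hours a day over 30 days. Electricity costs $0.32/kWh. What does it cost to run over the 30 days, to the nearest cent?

Power = 0.5 A × 230 V = 115 W = 0.115 kW
Runtime = 2 h/day × 30 days = 60 h
Energy = 0.115 kW × 60 h = 6.9 kWh
Cost = 6.9 kWh × $0.32/kWh = $2.21

$2.21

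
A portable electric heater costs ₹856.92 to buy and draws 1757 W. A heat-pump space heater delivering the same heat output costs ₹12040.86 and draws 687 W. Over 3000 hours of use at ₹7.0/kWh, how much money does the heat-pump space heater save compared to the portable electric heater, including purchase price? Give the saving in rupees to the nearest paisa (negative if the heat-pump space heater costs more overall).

portable electric heater: ₹856.92 + (1757/1000) kW × 3000 h × ₹7.0 = ₹856.92 + ₹36897 = ₹37753.92
heat-pump space heater: ₹12040.86 + (687/1000) kW × 3000 h × ₹7.0 = ₹12040.86 + ₹14427 = ₹26467.86
Saving = ₹37753.92 − ₹26467.86 = ₹11286.06

₹11286.06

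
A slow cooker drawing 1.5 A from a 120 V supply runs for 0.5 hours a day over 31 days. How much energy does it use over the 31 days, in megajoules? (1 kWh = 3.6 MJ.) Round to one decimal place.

Power = 1.5 A × 120 V = 180 W = 0.18 kW
Runtime = 0.5 h/day × 31 days = 15.5 h
Energy = 0.18 kW × 15.5 h = 2.79 kWh
= 2.79 × 3.6 MJ = 10.0 MJ

10.0 MJ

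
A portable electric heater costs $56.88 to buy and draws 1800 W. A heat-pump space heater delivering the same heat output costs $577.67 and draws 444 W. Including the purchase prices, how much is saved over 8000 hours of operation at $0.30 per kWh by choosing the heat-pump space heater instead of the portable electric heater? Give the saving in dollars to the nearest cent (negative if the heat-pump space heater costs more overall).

$2733.61

portable electric heater: $56.88 + (1800/1000) kW × 8000 h × $0.30 = $56.88 + $4320 = $4376.88
heat-pump space heater: $577.67 + (444/1000) kW × 8000 h × $0.30 = $577.67 + $1065.6 = $1643.27
Saving = $4376.88 − $1643.27 = $2733.61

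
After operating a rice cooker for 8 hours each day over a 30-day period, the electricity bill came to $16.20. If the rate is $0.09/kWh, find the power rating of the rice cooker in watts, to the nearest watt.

Energy = $16.20 ÷ $0.09/kWh = 180 kWh
Runtime = 8 h/day × 30 days = 240 h
Power = 180 kWh ÷ 240 h = 0.75 kW = 750 W

750 W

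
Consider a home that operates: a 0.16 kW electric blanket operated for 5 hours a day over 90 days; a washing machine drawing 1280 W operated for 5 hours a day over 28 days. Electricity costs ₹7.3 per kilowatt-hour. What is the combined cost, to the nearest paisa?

₹1833.76

electric blanket: Runtime = 5 h/day × 90 days = 450 h
electric blanket: 0.16 kW × 450 h = 72 kWh
washing machine: Runtime = 5 h/day × 28 days = 140 h
washing machine: 1.28 kW × 140 h = 179.2 kWh
Total energy = 251.2 kWh
Cost = 251.2 × ₹7.3 = ₹1833.76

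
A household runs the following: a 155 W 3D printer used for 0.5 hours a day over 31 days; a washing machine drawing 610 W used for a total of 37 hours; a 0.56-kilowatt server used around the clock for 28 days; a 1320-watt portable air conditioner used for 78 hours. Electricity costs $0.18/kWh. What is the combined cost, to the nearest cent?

3D printer: Runtime = 0.5 h/day × 31 days = 15.5 h
3D printer: 0.155 kW × 15.5 h = 2.4025 kWh
washing machine: 0.61 kW × 37 h = 22.57 kWh
server: Runtime = 24 h × 28 = 672 h
server: 0.56 kW × 672 h = 376.32 kWh
portable air conditioner: 1.32 kW × 78 h = 102.96 kWh
Total energy = 504.2525 kWh
Cost = 504.2525 × $0.18 = $90.77

$90.77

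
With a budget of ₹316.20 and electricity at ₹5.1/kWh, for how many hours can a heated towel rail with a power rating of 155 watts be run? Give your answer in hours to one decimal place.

Energy available = ₹316.20 ÷ ₹5.1/kWh = 62 kWh
Hours = 62 kWh ÷ 0.155 kW = 400.0 h

400.0 h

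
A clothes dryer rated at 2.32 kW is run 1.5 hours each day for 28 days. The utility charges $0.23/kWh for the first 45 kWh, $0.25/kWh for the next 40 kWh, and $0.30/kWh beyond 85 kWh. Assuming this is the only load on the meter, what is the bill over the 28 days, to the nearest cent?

Runtime = 1.5 h/day × 28 days = 42 h
Energy = 2.32 kW × 42 h = 97.44 kWh
Tier 1 (0–45 kWh): 45 × $0.23 = $10.35
Tier 2 (45–85 kWh): 40 × $0.25 = $10
Above 85 kWh: 12.44 × $0.30 = $3.732
Bill = $24.08

$24.08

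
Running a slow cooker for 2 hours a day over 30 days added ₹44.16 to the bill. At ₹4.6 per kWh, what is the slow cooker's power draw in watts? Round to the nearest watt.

Energy = ₹44.16 ÷ ₹4.6/kWh = 9.6 kWh
Runtime = 2 h/day × 30 days = 60 h
Power = 9.6 kWh ÷ 60 h = 0.16 kW = 160 W

160 W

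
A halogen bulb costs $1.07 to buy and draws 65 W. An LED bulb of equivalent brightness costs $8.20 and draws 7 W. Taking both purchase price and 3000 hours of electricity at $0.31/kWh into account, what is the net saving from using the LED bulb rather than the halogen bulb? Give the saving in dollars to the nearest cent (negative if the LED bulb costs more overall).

$46.81

halogen bulb: $1.07 + (65/1000) kW × 3000 h × $0.31 = $1.07 + $60.45 = $61.52
LED bulb: $8.20 + (7/1000) kW × 3000 h × $0.31 = $8.20 + $6.51 = $14.71
Saving = $61.52 − $14.71 = $46.81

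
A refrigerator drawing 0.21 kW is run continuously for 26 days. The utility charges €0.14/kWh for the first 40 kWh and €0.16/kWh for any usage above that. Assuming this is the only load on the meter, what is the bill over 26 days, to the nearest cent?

Runtime = 24 h × 26 = 624 h
Energy = 0.21 kW × 624 h = 131.04 kWh
Tier 1 (0–40 kWh): 40 × €0.14 = €5.6
Above 40 kWh: 91.04 × €0.16 = €14.5664
Bill = €20.17

€20.17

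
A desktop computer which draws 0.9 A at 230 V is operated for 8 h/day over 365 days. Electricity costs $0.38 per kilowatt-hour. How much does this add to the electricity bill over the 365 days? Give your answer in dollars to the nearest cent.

Power = 0.9 A × 230 V = 207 W = 0.207 kW
Runtime = 8 h/day × 365 days = 2920 h
Energy = 0.207 kW × 2920 h = 604.44 kWh
Cost = 604.44 kWh × $0.38/kWh = $229.69

$229.69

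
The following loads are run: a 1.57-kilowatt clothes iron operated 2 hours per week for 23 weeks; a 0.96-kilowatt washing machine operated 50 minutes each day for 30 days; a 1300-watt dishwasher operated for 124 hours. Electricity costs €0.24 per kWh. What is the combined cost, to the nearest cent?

clothes iron: Runtime = 2 h/week × 23 weeks = 46 h
clothes iron: 1.57 kW × 46 h = 72.22 kWh
washing machine: Runtime = 50 min × 30 = 1500 min = 25 h
washing machine: 0.96 kW × 25 h = 24 kWh
dishwasher: 1.3 kW × 124 h = 161.2 kWh
Total energy = 257.42 kWh
Cost = 257.42 × €0.24 = €61.78

€61.78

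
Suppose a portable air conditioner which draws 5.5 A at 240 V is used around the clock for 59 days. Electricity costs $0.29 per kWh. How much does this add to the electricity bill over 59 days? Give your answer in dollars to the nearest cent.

Power = 5.5 A × 240 V = 1320 W = 1.32 kW
Runtime = 24 h × 59 = 1416 h
Energy = 1.32 kW × 1416 h = 1869.12 kWh
Cost = 1869.12 kWh × $0.29/kWh = $542.04

$542.04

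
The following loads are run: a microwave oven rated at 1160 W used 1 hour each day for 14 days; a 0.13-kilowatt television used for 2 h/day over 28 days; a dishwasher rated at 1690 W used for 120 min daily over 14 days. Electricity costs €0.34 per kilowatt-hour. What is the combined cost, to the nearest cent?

microwave oven: Runtime = 1 h/day × 14 days = 14 h
microwave oven: 1.16 kW × 14 h = 16.24 kWh
television: Runtime = 2 h/day × 28 days = 56 h
television: 0.13 kW × 56 h = 7.28 kWh
dishwasher: Runtime = 120 min × 14 = 1680 min = 28 h
dishwasher: 1.69 kW × 28 h = 47.32 kWh
Total energy = 70.84 kWh
Cost = 70.84 × €0.34 = €24.09

€24.09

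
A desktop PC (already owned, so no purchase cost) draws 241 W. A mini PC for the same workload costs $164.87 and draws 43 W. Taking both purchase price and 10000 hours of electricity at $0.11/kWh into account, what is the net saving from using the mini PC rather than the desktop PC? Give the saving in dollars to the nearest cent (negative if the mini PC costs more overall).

desktop PC: $0.00 + (241/1000) kW × 10000 h × $0.11 = $0.00 + $265.1 = $265.1
mini PC: $164.87 + (43/1000) kW × 10000 h × $0.11 = $164.87 + $47.3 = $212.17
Saving = $265.1 − $212.17 = $52.93

$52.93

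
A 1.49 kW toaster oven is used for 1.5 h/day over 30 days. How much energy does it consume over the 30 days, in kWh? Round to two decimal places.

67.05 kWh

Runtime = 1.5 h/day × 30 days = 45 h
Energy = 1.49 kW × 45 h = 67.05 kWh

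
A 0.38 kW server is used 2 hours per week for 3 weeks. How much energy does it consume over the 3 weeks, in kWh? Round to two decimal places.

2.28 kWh

Runtime = 2 h/week × 3 weeks = 6 h
Energy = 0.38 kW × 6 h = 2.28 kWh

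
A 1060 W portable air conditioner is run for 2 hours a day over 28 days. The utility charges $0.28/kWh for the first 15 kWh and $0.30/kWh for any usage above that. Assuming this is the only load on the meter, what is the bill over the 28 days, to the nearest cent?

$17.51

Runtime = 2 h/day × 28 days = 56 h
Energy = 1.06 kW × 56 h = 59.36 kWh
Tier 1 (0–15 kWh): 15 × $0.28 = $4.2
Above 15 kWh: 44.36 × $0.30 = $13.308
Bill = $17.51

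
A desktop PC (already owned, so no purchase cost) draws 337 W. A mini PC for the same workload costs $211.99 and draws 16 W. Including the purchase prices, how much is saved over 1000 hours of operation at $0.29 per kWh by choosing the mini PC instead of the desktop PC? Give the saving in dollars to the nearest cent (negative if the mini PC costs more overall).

-$118.90

desktop PC: $0.00 + (337/1000) kW × 1000 h × $0.29 = $0.00 + $97.73 = $97.73
mini PC: $211.99 + (16/1000) kW × 1000 h × $0.29 = $211.99 + $4.64 = $216.63
Saving = $97.73 − $216.63 = −$118.9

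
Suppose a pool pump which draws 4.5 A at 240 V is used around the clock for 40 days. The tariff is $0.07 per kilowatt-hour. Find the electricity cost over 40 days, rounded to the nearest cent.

$72.58

Power = 4.5 A × 240 V = 1080 W = 1.08 kW
Runtime = 24 h × 40 = 960 h
Energy = 1.08 kW × 960 h = 1036.8 kWh
Cost = 1036.8 kWh × $0.07/kWh = $72.58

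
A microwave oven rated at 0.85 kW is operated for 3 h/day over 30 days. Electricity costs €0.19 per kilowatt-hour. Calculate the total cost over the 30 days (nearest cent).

€14.54

Runtime = 3 h/day × 30 days = 90 h
Energy = 0.85 kW × 90 h = 76.5 kWh
Cost = 76.5 kWh × €0.19/kWh = €14.54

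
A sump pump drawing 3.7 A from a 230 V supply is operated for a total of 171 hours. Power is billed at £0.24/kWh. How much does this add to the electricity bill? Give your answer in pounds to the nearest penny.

£34.93

Power = 3.7 A × 230 V = 851 W = 0.851 kW
Energy = 0.851 kW × 171 h = 145.521 kWh
Cost = 145.521 kWh × £0.24/kWh = £34.93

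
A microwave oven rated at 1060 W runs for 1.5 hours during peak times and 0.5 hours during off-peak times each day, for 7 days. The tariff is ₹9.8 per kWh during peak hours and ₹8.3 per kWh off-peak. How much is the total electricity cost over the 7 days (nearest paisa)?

₹139.87

Peak energy = 1.06 kW × 1.5 h × 7 = 11.13 kWh
Off-peak energy = 1.06 kW × 0.5 h × 7 = 3.71 kWh
Cost = 11.13 × ₹9.8 + 3.71 × ₹8.3 = ₹109.074 + ₹30.793 = ₹139.87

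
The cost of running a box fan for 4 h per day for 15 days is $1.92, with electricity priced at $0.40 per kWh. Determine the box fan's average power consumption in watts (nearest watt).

80 W

Energy = $1.92 ÷ $0.40/kWh = 4.8 kWh
Runtime = 4 h/day × 15 days = 60 h
Power = 4.8 kWh ÷ 60 h = 0.08 kW = 80 W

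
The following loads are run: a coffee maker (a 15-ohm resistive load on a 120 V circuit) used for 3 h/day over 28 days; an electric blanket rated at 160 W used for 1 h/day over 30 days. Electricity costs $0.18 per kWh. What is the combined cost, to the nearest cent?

coffee maker: Power = V²/R = 120²/15 = 960 W = 0.96 kW
coffee maker: Runtime = 3 h/day × 28 days = 84 h
coffee maker: 0.96 kW × 84 h = 80.64 kWh
electric blanket: Runtime = 1 h/day × 30 days = 30 h
electric blanket: 0.16 kW × 30 h = 4.8 kWh
Total energy = 85.44 kWh
Cost = 85.44 × $0.18 = $15.38

$15.38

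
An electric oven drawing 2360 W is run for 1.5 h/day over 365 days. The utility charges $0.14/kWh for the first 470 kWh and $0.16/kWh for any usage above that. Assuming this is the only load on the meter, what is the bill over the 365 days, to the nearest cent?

$197.34

Runtime = 1.5 h/day × 365 days = 547.5 h
Energy = 2.36 kW × 547.5 h = 1292.1 kWh
Tier 1 (0–470 kWh): 470 × $0.14 = $65.8
Above 470 kWh: 822.1 × $0.16 = $131.536
Bill = $197.34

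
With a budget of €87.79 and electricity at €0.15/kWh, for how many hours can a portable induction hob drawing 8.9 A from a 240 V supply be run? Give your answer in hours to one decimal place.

274.0 h

Power = 8.9 A × 240 V = 2136 W = 2.136 kW
Energy available = €87.79 ÷ €0.15/kWh = 585.2667 kWh
Hours = 585.2667 kWh ÷ 2.136 kW = 274.0 h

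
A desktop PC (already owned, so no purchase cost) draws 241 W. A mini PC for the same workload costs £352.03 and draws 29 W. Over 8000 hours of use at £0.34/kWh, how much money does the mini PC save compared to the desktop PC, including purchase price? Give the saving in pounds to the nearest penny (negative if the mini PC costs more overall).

desktop PC: £0.00 + (241/1000) kW × 8000 h × £0.34 = £0.00 + £655.52 = £655.52
mini PC: £352.03 + (29/1000) kW × 8000 h × £0.34 = £352.03 + £78.88 = £430.91
Saving = £655.52 − £430.91 = £224.61

£224.61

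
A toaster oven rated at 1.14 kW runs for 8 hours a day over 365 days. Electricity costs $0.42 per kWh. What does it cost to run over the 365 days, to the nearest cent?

$1398.10

Runtime = 8 h/day × 365 days = 2920 h
Energy = 1.14 kW × 2920 h = 3328.8 kWh
Cost = 3328.8 kWh × $0.42/kWh = $1398.10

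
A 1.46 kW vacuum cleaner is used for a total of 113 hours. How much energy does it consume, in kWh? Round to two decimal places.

164.98 kWh

Energy = 1.46 kW × 113 h = 164.98 kWh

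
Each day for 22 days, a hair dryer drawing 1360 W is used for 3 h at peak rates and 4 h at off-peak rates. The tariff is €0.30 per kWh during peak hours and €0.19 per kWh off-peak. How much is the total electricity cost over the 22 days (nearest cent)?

Peak energy = 1.36 kW × 3 h × 22 = 89.76 kWh
Off-peak energy = 1.36 kW × 4 h × 22 = 119.68 kWh
Cost = 89.76 × €0.30 + 119.68 × €0.19 = €26.928 + €22.7392 = €49.67

€49.67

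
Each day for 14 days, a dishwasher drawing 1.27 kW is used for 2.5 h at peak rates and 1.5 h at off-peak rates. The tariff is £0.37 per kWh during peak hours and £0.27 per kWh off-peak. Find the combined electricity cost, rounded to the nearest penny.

£23.65

Peak energy = 1.27 kW × 2.5 h × 14 = 44.45 kWh
Off-peak energy = 1.27 kW × 1.5 h × 14 = 26.67 kWh
Cost = 44.45 × £0.37 + 26.67 × £0.27 = £16.4465 + £7.2009 = £23.65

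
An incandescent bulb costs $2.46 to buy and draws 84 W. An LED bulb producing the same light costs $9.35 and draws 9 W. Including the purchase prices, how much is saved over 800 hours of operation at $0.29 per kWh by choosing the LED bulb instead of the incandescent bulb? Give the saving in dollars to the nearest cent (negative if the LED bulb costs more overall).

$10.51

incandescent bulb: $2.46 + (84/1000) kW × 800 h × $0.29 = $2.46 + $19.488 = $21.948
LED bulb: $9.35 + (9/1000) kW × 800 h × $0.29 = $9.35 + $2.088 = $11.438
Saving = $21.948 − $11.438 = $10.51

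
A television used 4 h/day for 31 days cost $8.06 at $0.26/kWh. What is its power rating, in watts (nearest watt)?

250 W

Energy = $8.06 ÷ $0.26/kWh = 31 kWh
Runtime = 4 h/day × 31 days = 124 h
Power = 31 kWh ÷ 124 h = 0.25 kW = 250 W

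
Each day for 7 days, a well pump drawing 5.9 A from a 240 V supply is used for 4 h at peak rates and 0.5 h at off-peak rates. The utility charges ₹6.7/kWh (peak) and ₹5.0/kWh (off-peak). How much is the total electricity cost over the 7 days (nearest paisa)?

₹290.42

Power = 5.9 A × 240 V = 1416 W = 1.416 kW
Peak energy = 1.416 kW × 4 h × 7 = 39.648 kWh
Off-peak energy = 1.416 kW × 0.5 h × 7 = 4.956 kWh
Cost = 39.648 × ₹6.7 + 4.956 × ₹5.0 = ₹265.6416 + ₹24.78 = ₹290.42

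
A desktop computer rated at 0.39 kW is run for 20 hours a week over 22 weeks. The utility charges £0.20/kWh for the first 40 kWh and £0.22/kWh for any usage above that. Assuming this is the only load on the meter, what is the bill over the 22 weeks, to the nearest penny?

Runtime = 20 h/week × 22 weeks = 440 h
Energy = 0.39 kW × 440 h = 171.6 kWh
Tier 1 (0–40 kWh): 40 × £0.20 = £8
Above 40 kWh: 131.6 × £0.22 = £28.952
Bill = £36.95

£36.95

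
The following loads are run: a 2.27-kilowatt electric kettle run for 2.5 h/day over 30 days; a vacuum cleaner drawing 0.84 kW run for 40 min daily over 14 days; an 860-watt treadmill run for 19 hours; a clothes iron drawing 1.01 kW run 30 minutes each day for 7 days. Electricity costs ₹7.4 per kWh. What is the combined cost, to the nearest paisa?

electric kettle: Runtime = 2.5 h/day × 30 days = 75 h
electric kettle: 2.27 kW × 75 h = 170.25 kWh
vacuum cleaner: Runtime = 40 min × 14 = 560 min = 9.333333… h
vacuum cleaner: 0.84 kW × 9.333333… h = 7.84 kWh
treadmill: 0.86 kW × 19 h = 16.34 kWh
clothes iron: Runtime = 30 min × 7 = 210 min = 3.5 h
clothes iron: 1.01 kW × 3.5 h = 3.535 kWh
Total energy = 197.965 kWh
Cost = 197.965 × ₹7.4 = ₹1464.94

₹1464.94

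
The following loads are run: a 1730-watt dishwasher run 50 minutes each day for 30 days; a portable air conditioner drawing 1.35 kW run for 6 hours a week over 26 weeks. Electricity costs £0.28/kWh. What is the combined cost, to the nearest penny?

dishwasher: Runtime = 50 min × 30 = 1500 min = 25 h
dishwasher: 1.73 kW × 25 h = 43.25 kWh
portable air conditioner: Runtime = 6 h/week × 26 weeks = 156 h
portable air conditioner: 1.35 kW × 156 h = 210.6 kWh
Total energy = 253.85 kWh
Cost = 253.85 × £0.28 = £71.08

£71.08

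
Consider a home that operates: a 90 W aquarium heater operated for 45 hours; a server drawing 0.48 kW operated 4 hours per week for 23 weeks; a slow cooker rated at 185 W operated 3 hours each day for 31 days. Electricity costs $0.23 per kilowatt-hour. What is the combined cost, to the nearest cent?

$15.05

aquarium heater: 0.09 kW × 45 h = 4.05 kWh
server: Runtime = 4 h/week × 23 weeks = 92 h
server: 0.48 kW × 92 h = 44.16 kWh
slow cooker: Runtime = 3 h/day × 31 days = 93 h
slow cooker: 0.185 kW × 93 h = 17.205 kWh
Total energy = 65.415 kWh
Cost = 65.415 × $0.23 = $15.05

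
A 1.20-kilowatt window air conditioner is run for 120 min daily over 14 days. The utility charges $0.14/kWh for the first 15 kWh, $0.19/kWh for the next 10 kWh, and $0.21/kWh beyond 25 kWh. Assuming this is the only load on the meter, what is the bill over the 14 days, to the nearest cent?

Runtime = 120 min × 14 = 1680 min = 28 h
Energy = 1.2 kW × 28 h = 33.6 kWh
Tier 1 (0–15 kWh): 15 × $0.14 = $2.1
Tier 2 (15–25 kWh): 10 × $0.19 = $1.9
Above 25 kWh: 8.6 × $0.21 = $1.806
Bill = $5.81

$5.81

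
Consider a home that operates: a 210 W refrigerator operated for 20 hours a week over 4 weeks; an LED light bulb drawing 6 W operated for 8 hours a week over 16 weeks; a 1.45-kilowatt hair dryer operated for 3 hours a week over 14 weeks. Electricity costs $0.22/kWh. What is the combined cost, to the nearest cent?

$17.26

refrigerator: Runtime = 20 h/week × 4 weeks = 80 h
refrigerator: 0.21 kW × 80 h = 16.8 kWh
LED light bulb: Runtime = 8 h/week × 16 weeks = 128 h
LED light bulb: 0.006 kW × 128 h = 0.768 kWh
hair dryer: Runtime = 3 h/week × 14 weeks = 42 h
hair dryer: 1.45 kW × 42 h = 60.9 kWh
Total energy = 78.468 kWh
Cost = 78.468 × $0.22 = $17.26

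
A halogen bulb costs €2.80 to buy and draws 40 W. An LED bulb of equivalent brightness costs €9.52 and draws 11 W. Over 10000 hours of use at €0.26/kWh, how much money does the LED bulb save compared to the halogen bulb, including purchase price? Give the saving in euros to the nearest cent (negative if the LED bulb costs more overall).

€68.68

halogen bulb: €2.80 + (40/1000) kW × 10000 h × €0.26 = €2.80 + €104 = €106.8
LED bulb: €9.52 + (11/1000) kW × 10000 h × €0.26 = €9.52 + €28.6 = €38.12
Saving = €106.8 − €38.12 = €68.68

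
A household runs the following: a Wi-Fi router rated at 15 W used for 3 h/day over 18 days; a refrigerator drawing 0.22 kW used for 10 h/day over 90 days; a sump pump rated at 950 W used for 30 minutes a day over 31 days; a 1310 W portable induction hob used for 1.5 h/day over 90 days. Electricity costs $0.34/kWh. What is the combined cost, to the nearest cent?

$132.73

Wi-Fi router: Runtime = 3 h/day × 18 days = 54 h
Wi-Fi router: 0.015 kW × 54 h = 0.81 kWh
refrigerator: Runtime = 10 h/day × 90 days = 900 h
refrigerator: 0.22 kW × 900 h = 198 kWh
sump pump: Runtime = 30 min × 31 = 930 min = 15.5 h
sump pump: 0.95 kW × 15.5 h = 14.725 kWh
portable induction hob: Runtime = 1.5 h/day × 90 days = 135 h
portable induction hob: 1.31 kW × 135 h = 176.85 kWh
Total energy = 390.385 kWh
Cost = 390.385 × $0.34 = $132.73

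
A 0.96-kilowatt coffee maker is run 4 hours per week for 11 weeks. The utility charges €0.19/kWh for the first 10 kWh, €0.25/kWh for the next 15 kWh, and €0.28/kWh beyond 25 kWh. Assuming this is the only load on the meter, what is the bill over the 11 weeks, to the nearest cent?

Runtime = 4 h/week × 11 weeks = 44 h
Energy = 0.96 kW × 44 h = 42.24 kWh
Tier 1 (0–10 kWh): 10 × €0.19 = €1.9
Tier 2 (10–25 kWh): 15 × €0.25 = €3.75
Above 25 kWh: 17.24 × €0.28 = €4.8272
Bill = €10.48

€10.48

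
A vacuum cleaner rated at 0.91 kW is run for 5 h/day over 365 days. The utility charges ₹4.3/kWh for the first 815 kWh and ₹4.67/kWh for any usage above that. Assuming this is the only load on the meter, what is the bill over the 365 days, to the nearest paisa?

Runtime = 5 h/day × 365 days = 1825 h
Energy = 0.91 kW × 1825 h = 1660.75 kWh
Tier 1 (0–815 kWh): 815 × ₹4.3 = ₹3504.5
Above 815 kWh: 845.75 × ₹4.67 = ₹3949.6525
Bill = ₹7454.15

₹7454.15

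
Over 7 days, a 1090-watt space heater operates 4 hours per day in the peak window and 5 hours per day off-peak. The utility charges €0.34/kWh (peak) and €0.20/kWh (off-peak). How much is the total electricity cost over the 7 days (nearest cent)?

€18.01

Peak energy = 1.09 kW × 4 h × 7 = 30.52 kWh
Off-peak energy = 1.09 kW × 5 h × 7 = 38.15 kWh
Cost = 30.52 × €0.34 + 38.15 × €0.20 = €10.3768 + €7.63 = €18.01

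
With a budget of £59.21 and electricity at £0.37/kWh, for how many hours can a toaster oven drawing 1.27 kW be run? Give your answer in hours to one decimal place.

126.0 h

Energy available = £59.21 ÷ £0.37/kWh = 160.027 kWh
Hours = 160.027 kWh ÷ 1.27 kW = 126.0 h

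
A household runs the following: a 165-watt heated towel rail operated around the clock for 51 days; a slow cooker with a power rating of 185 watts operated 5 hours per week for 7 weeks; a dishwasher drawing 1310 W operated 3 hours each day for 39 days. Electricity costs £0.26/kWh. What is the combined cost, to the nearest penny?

£94.04

heated towel rail: Runtime = 24 h × 51 = 1224 h
heated towel rail: 0.165 kW × 1224 h = 201.96 kWh
slow cooker: Runtime = 5 h/week × 7 weeks = 35 h
slow cooker: 0.185 kW × 35 h = 6.475 kWh
dishwasher: Runtime = 3 h/day × 39 days = 117 h
dishwasher: 1.31 kW × 117 h = 153.27 kWh
Total energy = 361.705 kWh
Cost = 361.705 × £0.26 = £94.04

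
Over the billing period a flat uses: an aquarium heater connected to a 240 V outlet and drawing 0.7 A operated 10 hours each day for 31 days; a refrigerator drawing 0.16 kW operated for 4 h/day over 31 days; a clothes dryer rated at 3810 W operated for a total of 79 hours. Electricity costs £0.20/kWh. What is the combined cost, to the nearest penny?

aquarium heater: Power = 0.7 A × 240 V = 168 W = 0.168 kW
aquarium heater: Runtime = 10 h/day × 31 days = 310 h
aquarium heater: 0.168 kW × 310 h = 52.08 kWh
refrigerator: Runtime = 4 h/day × 31 days = 124 h
refrigerator: 0.16 kW × 124 h = 19.84 kWh
clothes dryer: 3.81 kW × 79 h = 300.99 kWh
Total energy = 372.91 kWh
Cost = 372.91 × £0.20 = £74.58

£74.58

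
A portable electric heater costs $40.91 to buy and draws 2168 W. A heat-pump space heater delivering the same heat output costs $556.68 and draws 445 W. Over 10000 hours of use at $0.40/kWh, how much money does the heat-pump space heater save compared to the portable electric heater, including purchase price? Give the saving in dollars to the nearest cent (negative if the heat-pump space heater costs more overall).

$6376.23

portable electric heater: $40.91 + (2168/1000) kW × 10000 h × $0.40 = $40.91 + $8672 = $8712.91
heat-pump space heater: $556.68 + (445/1000) kW × 10000 h × $0.40 = $556.68 + $1780 = $2336.68
Saving = $8712.91 − $2336.68 = $6376.23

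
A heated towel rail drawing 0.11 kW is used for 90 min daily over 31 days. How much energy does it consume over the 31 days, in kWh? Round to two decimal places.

Runtime = 90 min × 31 = 2790 min = 46.5 h
Energy = 0.11 kW × 46.5 h = 5.115 kWh ≈ 5.12 kWh

5.12 kWh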